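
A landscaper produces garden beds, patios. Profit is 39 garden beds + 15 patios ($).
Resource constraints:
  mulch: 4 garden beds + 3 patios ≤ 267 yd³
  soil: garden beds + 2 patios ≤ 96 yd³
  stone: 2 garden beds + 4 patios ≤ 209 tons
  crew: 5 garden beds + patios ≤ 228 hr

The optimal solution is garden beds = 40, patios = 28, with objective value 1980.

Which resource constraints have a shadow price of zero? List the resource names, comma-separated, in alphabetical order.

mulch: 244/267 (slack 23)
soil: 96/96 (binding)
stone: 192/209 (slack 17)
crew: 228/228 (binding)
By complementary slackness, a constraint with positive slack has shadow price 0 → mulch, stone.

mulch, stone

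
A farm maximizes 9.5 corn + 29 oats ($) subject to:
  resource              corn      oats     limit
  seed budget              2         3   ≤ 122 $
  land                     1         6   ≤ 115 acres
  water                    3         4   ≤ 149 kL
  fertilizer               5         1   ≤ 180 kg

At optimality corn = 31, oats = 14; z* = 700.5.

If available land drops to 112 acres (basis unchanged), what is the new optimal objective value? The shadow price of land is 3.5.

690

Δb = -3, so new z* = 700.5 + (3.5)·(-3) = 700.5 − 10.5 = 690.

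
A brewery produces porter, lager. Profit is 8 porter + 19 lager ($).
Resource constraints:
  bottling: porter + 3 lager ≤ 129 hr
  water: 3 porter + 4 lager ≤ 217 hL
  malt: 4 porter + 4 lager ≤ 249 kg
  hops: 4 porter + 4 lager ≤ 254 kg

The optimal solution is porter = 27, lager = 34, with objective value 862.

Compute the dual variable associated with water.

Binding: bottling and water. Non-binding: malt (5 unused), hops (10 unused).
By complementary slackness, y = 0 for the non-binding constraints.
Dual feasibility on the basic columns requires 1·y_bottling + 3·y_water = 8, 3·y_bottling + 4·y_water = 19.
Solving: y_bottling = 5, y_water = 1.
Shadow price of water = 1.

1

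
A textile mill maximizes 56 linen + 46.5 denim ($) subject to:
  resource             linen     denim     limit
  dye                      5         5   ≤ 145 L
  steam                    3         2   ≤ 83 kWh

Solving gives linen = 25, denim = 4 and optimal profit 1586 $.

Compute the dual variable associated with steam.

At the optimum: dye uses 145 of 145 (binding); steam uses 83 of 83 (binding).
From A_Bᵀ y = c: 5·y_dye + 3·y_steam = 56; 5·y_dye + 2·y_steam = 46.5.
Solving: y_dye = 5.5, y_steam = 9.5.
Shadow price of steam = 9.5.

9.5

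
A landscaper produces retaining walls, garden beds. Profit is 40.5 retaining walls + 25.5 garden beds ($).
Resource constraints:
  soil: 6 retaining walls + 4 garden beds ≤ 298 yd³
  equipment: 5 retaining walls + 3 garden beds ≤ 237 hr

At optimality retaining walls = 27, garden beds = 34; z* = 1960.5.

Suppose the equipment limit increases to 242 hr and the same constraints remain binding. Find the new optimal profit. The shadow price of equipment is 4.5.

Δb = 5, so new z* = 1960.5 + (4.5)·(5) = 1960.5 + 22.5 = 1983.

1983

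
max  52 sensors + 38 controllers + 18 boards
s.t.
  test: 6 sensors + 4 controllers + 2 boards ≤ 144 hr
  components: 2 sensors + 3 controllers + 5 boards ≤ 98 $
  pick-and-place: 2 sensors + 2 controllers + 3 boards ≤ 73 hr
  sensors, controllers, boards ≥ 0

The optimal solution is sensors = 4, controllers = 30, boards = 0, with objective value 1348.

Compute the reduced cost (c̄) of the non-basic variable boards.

Binding: test and components. Non-binding: pick-and-place (5 unused).
By complementary slackness, y = 0 for the non-binding constraint.
The binding rows give the dual system: 6·y_test + 2·y_components = 52 and 4·y_test + 3·y_components = 38.
→ y_test = 8 and y_components = 2.
Reduced cost of boards: c₃ − yᵀa₃ = 18 − (8·2 + 2·5) = 18 − 26 = -8.

-8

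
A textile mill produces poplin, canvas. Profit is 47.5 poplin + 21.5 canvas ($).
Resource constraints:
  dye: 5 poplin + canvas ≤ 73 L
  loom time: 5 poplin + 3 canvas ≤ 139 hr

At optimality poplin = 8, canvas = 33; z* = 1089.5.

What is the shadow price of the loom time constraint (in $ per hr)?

6

At the optimum: dye uses 73 of 73 (binding); loom time uses 139 of 139 (binding).
From A_Bᵀ y = c: 5·y_dye + 5·y_loom time = 47.5; 1·y_dye + 3·y_loom time = 21.5.
→ y_dye = 3.5 and y_loom time = 6.
Shadow price of loom time = 6.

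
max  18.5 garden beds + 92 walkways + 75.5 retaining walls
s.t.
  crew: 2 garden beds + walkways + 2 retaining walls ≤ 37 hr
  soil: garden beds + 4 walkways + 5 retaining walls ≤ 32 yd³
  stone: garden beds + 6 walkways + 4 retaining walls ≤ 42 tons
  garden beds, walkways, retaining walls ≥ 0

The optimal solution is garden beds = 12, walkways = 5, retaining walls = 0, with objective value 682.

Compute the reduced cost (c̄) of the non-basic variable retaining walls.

-8

At the optimum: crew uses 29 of 37 (slack = 8); soil uses 32 of 32 (binding); stone uses 42 of 42 (binding).
Slack constraints have shadow price 0 (complementary slackness).
The binding rows give the dual system: 1·y_soil + 1·y_stone = 18.5 and 4·y_soil + 6·y_stone = 92.
This yields shadow prices y_soil = 9.5, y_stone = 9.
Reduced cost of retaining walls: c₃ − yᵀa₃ = 75.5 − (9.5·5 + 9·4) = 75.5 − 83.5 = -8.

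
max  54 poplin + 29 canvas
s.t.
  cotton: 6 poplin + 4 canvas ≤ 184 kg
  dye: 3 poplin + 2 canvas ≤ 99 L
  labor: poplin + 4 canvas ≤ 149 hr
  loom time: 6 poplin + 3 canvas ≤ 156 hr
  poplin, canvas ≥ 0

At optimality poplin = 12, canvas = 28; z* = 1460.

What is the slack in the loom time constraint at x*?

loom time used = 6·12 + 3·28 = 156; slack = 156 − 156 = 0.

0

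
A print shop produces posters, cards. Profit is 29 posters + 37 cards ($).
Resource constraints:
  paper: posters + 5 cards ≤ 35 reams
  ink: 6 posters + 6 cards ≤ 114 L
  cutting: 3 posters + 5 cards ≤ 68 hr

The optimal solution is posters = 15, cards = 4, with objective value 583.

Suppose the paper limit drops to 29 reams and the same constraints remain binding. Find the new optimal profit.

571

At the optimum: paper uses 35 of 35 (binding); ink uses 114 of 114 (binding); cutting uses 65 of 68 (slack = 3).
Slack constraints have shadow price 0 (complementary slackness).
The binding rows give the dual system: 1·y_paper + 6·y_ink = 29 and 5·y_paper + 6·y_ink = 37.
Solving: y_paper = 2, y_ink = 4.5.
Δz = y_paper·Δb = 2 × (-6) = -12, so new z* = 583 − 12 = 571.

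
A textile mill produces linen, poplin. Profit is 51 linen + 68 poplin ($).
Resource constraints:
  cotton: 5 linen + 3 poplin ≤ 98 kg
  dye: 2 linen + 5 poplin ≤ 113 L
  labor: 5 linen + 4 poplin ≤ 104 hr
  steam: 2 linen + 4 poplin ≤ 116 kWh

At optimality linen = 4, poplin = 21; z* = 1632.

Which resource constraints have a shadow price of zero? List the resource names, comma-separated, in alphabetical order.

cotton, steam

cotton: 83/98 (slack 15)
dye: 113/113 (binding)
labor: 104/104 (binding)
steam: 92/116 (slack 24)
By complementary slackness, a constraint with positive slack has shadow price 0 → cotton, steam.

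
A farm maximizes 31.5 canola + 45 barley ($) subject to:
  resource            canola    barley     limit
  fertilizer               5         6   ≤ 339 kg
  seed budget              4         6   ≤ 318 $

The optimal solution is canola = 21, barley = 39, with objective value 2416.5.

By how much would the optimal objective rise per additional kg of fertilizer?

1.5

At the optimum: fertilizer uses 339 of 339 (binding); seed budget uses 318 of 318 (binding).
From A_Bᵀ y = c: 5·y_fertilizer + 4·y_seed budget = 31.5; 6·y_fertilizer + 6·y_seed budget = 45.
Solving: y_fertilizer = 1.5, y_seed budget = 6.
Shadow price of fertilizer = 1.5.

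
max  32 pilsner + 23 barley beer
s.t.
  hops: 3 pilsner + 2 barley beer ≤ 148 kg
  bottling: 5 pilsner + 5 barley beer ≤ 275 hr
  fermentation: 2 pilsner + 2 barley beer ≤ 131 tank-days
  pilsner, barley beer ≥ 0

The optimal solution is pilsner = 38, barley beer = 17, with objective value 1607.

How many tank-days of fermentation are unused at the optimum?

fermentation used = 2·38 + 2·17 = 110; slack = 131 − 110 = 21.

21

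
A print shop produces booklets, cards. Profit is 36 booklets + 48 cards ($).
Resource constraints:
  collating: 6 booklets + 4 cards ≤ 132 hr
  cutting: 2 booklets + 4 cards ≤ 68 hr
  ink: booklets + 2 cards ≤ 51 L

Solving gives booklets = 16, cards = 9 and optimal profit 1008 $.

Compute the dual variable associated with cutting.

Binding: collating and cutting. Non-binding: ink (17 unused).
Since ink is not tight, its dual is 0.
The binding rows give the dual system: 6·y_collating + 2·y_cutting = 36 and 4·y_collating + 4·y_cutting = 48.
This yields shadow prices y_collating = 3, y_cutting = 9.
Shadow price of cutting = 9.

9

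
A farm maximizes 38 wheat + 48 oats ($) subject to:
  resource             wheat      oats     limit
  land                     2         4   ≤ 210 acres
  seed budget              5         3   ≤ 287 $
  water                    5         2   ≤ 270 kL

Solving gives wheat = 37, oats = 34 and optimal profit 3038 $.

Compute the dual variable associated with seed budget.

4

At the optimum: land uses 210 of 210 (binding); seed budget uses 287 of 287 (binding); water uses 253 of 270 (slack = 17).
Slack constraints have shadow price 0 (complementary slackness).
From A_Bᵀ y = c: 2·y_land + 5·y_seed budget = 38; 4·y_land + 3·y_seed budget = 48.
→ y_land = 9 and y_seed budget = 4.
Shadow price of seed budget = 4.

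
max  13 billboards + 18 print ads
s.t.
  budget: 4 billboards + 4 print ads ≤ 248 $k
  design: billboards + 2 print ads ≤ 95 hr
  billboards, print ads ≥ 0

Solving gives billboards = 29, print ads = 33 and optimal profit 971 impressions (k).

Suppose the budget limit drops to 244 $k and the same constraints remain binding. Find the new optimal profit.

963

At the optimum: budget uses 248 of 248 (binding); design uses 95 of 95 (binding).
The binding rows give the dual system: 4·y_budget + 1·y_design = 13 and 4·y_budget + 2·y_design = 18.
→ y_budget = 2 and y_design = 5.
Δz = y_budget·Δb = 2 × (-4) = -8, so new z* = 971 − 8 = 963.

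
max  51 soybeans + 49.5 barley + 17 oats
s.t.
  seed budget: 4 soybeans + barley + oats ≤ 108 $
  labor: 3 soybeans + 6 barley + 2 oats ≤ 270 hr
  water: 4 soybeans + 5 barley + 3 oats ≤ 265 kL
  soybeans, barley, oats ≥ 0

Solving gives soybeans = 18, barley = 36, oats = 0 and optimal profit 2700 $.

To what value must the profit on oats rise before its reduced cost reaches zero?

21.5

Check each constraint at x*: seed budget 108/108 (tight); labor 270/270 (tight); water 252/265 (slack 13).
Slack constraints have shadow price 0 (complementary slackness).
From A_Bᵀ y = c: 4·y_seed budget + 3·y_labor = 51; 1·y_seed budget + 6·y_labor = 49.5.
Solving: y_seed budget = 7.5, y_labor = 7.
oats enters the basis when its profit ≥ yᵀa₃ = 7.5·1 + 7·2 = 21.5.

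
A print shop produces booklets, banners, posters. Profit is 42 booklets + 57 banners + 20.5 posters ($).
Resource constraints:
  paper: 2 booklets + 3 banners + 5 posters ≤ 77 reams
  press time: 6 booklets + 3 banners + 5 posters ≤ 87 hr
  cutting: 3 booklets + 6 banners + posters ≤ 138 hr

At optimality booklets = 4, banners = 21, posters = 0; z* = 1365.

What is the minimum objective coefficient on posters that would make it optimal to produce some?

23

At the optimum: paper uses 71 of 77 (slack = 6); press time uses 87 of 87 (binding); cutting uses 138 of 138 (binding).
By complementary slackness, y = 0 for the non-binding constraint.
The binding rows give the dual system: 6·y_press time + 3·y_cutting = 42 and 3·y_press time + 6·y_cutting = 57.
Solving: y_press time = 3, y_cutting = 8.
posters enters the basis when its profit ≥ yᵀa₃ = 3·5 + 8·1 = 23.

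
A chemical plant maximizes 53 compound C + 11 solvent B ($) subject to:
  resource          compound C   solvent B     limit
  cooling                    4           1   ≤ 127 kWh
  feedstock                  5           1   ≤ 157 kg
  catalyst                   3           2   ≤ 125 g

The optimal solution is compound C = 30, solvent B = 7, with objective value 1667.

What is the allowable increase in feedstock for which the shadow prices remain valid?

1.75

Binding constraints: cooling, feedstock. The basis is B = [[4,1],[5,1]] with det -1.
Per unit increase in feedstock, x* moves by d = (1, -4).
The basis stays optimal until solvent B reaches 0; allowable increase = 1.75 kg.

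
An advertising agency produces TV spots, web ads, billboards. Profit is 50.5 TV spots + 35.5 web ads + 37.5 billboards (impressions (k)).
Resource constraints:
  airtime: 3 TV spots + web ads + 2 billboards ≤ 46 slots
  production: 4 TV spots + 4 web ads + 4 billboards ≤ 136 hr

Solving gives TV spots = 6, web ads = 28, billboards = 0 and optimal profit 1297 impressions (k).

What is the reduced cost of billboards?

-5.5

At the optimum: airtime uses 46 of 46 (binding); production uses 136 of 136 (binding).
The binding rows give the dual system: 3·y_airtime + 4·y_production = 50.5 and 1·y_airtime + 4·y_production = 35.5.
Solving: y_airtime = 7.5, y_production = 7.
Reduced cost of billboards: c₃ − yᵀa₃ = 37.5 − (7.5·2 + 7·4) = 37.5 − 43 = -5.5.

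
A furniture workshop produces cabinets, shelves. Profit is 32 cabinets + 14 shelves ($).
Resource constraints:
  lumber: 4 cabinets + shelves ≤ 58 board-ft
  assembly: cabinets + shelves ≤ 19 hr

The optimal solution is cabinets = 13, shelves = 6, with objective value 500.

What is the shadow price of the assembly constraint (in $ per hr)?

Both lumber and assembly are binding at x*.
The binding rows give the dual system: 4·y_lumber + 1·y_assembly = 32 and 1·y_lumber + 1·y_assembly = 14.
→ y_lumber = 6 and y_assembly = 8.
Shadow price of assembly = 8.

8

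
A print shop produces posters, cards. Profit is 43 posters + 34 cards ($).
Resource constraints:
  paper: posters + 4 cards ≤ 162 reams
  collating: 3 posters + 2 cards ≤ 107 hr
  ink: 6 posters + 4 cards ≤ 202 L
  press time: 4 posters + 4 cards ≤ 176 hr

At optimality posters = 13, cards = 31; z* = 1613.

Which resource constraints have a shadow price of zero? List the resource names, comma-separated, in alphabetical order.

collating, paper

paper: 137/162 (slack 25)
collating: 101/107 (slack 6)
ink: 202/202 (binding)
press time: 176/176 (binding)
By complementary slackness, a constraint with positive slack has shadow price 0 → collating, paper.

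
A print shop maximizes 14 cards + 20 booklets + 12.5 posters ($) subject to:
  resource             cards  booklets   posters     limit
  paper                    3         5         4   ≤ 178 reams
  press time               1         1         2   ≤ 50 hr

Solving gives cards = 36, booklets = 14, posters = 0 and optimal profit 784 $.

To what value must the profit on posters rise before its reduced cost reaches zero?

Both paper and press time are binding at x*.
Dual feasibility on the basic columns requires 3·y_paper + 1·y_press time = 14, 5·y_paper + 1·y_press time = 20.
→ y_paper = 3 and y_press time = 5.
posters enters the basis when its profit ≥ yᵀa₃ = 3·4 + 5·2 = 22.

22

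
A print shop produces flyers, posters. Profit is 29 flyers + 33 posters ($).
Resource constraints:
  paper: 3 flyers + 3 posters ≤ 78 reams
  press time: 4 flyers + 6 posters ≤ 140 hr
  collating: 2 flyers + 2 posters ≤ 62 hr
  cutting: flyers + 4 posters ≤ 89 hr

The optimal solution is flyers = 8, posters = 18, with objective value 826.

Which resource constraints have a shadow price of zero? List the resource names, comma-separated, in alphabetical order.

paper: 78/78 (binding)
press time: 140/140 (binding)
collating: 52/62 (slack 10)
cutting: 80/89 (slack 9)
By complementary slackness, a constraint with positive slack has shadow price 0 → collating, cutting.

collating, cutting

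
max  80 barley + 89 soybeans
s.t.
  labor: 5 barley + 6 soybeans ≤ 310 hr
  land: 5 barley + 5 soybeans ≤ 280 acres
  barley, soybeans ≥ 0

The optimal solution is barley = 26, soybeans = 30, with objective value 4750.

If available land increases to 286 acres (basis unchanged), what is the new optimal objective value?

Both labor and land are binding at x*.
Dual feasibility on the basic columns requires 5·y_labor + 5·y_land = 80, 6·y_labor + 5·y_land = 89.
Solving: y_labor = 9, y_land = 7.
Δz = y_land·Δb = 7 × (6) = 42, so new z* = 4750 + 42 = 4792.

4792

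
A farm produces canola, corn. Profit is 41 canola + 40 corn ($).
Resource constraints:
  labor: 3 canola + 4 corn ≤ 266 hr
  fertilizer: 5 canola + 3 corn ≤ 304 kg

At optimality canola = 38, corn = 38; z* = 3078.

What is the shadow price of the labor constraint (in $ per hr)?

7

At the optimum: labor uses 266 of 266 (binding); fertilizer uses 304 of 304 (binding).
From A_Bᵀ y = c: 3·y_labor + 5·y_fertilizer = 41; 4·y_labor + 3·y_fertilizer = 40.
This yields shadow prices y_labor = 7, y_fertilizer = 4.
Shadow price of labor = 7.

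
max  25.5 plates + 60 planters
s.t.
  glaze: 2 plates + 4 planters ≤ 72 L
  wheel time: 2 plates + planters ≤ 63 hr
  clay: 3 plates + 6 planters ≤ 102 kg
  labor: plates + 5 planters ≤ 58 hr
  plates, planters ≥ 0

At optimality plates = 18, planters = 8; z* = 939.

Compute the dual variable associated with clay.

At the optimum: glaze uses 68 of 72 (slack = 4); wheel time uses 44 of 63 (slack = 19); clay uses 102 of 102 (binding); labor uses 58 of 58 (binding).
Since glaze, wheel time are not tight, their duals are 0.
The binding rows give the dual system: 3·y_clay + 1·y_labor = 25.5 and 6·y_clay + 5·y_labor = 60.
Solving: y_clay = 7.5, y_labor = 3.
Shadow price of clay = 7.5.

7.5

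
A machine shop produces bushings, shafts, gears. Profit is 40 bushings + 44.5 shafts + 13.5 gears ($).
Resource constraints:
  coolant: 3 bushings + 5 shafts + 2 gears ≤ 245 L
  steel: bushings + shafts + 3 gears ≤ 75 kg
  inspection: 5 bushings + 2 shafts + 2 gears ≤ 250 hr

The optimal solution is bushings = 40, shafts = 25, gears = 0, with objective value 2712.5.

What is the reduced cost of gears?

-8.5

Binding: coolant and inspection. Non-binding: steel (10 unused).
Slack constraints have shadow price 0 (complementary slackness).
Dual feasibility on the basic columns requires 3·y_coolant + 5·y_inspection = 40, 5·y_coolant + 2·y_inspection = 44.5.
This yields shadow prices y_coolant = 7.5, y_inspection = 3.5.
Reduced cost of gears: c₃ − yᵀa₃ = 13.5 − (7.5·2 + 3.5·2) = 13.5 − 22 = -8.5.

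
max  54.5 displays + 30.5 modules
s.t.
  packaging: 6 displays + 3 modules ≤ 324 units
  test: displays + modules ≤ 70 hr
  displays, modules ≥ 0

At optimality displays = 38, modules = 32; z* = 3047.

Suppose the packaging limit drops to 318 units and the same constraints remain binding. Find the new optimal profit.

2999

At the optimum: packaging uses 324 of 324 (binding); test uses 70 of 70 (binding).
The binding rows give the dual system: 6·y_packaging + 1·y_test = 54.5 and 3·y_packaging + 1·y_test = 30.5.
→ y_packaging = 8 and y_test = 6.5.
Δz = y_packaging·Δb = 8 × (-6) = -48, so new z* = 3047 − 48 = 2999.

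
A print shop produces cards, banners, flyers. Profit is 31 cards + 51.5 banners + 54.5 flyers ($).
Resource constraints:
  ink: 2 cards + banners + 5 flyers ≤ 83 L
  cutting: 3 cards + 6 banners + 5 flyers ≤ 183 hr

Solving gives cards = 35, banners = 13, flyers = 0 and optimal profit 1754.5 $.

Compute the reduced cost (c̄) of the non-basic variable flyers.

At the optimum: ink uses 83 of 83 (binding); cutting uses 183 of 183 (binding).
The binding rows give the dual system: 2·y_ink + 3·y_cutting = 31 and 1·y_ink + 6·y_cutting = 51.5.
→ y_ink = 3.5 and y_cutting = 8.
Reduced cost of flyers: c₃ − yᵀa₃ = 54.5 − (3.5·5 + 8·5) = 54.5 − 57.5 = -3.

-3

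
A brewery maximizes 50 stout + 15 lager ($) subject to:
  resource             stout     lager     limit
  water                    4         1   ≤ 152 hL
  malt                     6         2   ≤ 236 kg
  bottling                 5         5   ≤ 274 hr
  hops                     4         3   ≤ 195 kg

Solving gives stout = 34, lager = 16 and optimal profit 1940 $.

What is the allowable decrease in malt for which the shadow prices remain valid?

8

Binding constraints: water, malt. The basis is B = [[4,1],[6,2]] with det 2.
Per unit decrease in malt, x* moves by d = (0.5, -2).
The basis stays optimal until lager reaches 0; allowable decrease = 8 kg.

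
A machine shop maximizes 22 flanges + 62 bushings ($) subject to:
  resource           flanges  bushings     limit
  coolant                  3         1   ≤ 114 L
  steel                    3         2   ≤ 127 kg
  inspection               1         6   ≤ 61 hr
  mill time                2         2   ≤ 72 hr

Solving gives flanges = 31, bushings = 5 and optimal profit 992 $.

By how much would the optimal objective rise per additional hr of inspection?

Check each constraint at x*: coolant 98/114 (slack 16); steel 103/127 (slack 24); inspection 61/61 (tight); mill time 72/72 (tight).
By complementary slackness, y = 0 for the non-binding constraints.
The binding rows give the dual system: 1·y_inspection + 2·y_mill time = 22 and 6·y_inspection + 2·y_mill time = 62.
→ y_inspection = 8 and y_mill time = 7.
Shadow price of inspection = 8.

8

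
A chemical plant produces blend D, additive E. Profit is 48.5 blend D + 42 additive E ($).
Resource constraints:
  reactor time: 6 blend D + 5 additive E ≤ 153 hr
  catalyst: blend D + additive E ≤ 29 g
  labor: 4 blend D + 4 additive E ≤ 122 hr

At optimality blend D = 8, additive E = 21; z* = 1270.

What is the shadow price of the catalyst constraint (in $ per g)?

Check each constraint at x*: reactor time 153/153 (tight); catalyst 29/29 (tight); labor 116/122 (slack 6).
Slack constraints have shadow price 0 (complementary slackness).
From A_Bᵀ y = c: 6·y_reactor time + 1·y_catalyst = 48.5; 5·y_reactor time + 1·y_catalyst = 42.
This yields shadow prices y_reactor time = 6.5, y_catalyst = 9.5.
Shadow price of catalyst = 9.5.

9.5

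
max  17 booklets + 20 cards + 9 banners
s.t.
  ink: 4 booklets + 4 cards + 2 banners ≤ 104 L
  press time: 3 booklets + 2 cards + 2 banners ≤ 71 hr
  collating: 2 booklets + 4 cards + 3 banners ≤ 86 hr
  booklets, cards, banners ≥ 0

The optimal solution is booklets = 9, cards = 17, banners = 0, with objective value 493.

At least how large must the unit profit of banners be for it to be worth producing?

11.5

Binding: ink and collating. Non-binding: press time (10 unused).
By complementary slackness, y = 0 for the non-binding constraint.
From A_Bᵀ y = c: 4·y_ink + 2·y_collating = 17; 4·y_ink + 4·y_collating = 20.
Solving: y_ink = 3.5, y_collating = 1.5.
banners enters the basis when its profit ≥ yᵀa₃ = 3.5·2 + 1.5·3 = 11.5.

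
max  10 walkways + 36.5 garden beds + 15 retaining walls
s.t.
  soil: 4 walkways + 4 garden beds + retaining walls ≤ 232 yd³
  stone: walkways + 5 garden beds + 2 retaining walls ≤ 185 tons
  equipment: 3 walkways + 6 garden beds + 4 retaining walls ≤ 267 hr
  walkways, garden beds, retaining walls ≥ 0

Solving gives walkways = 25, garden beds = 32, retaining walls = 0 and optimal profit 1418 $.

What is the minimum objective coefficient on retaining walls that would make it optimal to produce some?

17

Binding: stone and equipment. Non-binding: soil (4 unused).
Since soil is not tight, its dual is 0.
From A_Bᵀ y = c: 1·y_stone + 3·y_equipment = 10; 5·y_stone + 6·y_equipment = 36.5.
This yields shadow prices y_stone = 5.5, y_equipment = 1.5.
retaining walls enters the basis when its profit ≥ yᵀa₃ = 5.5·2 + 1.5·4 = 17.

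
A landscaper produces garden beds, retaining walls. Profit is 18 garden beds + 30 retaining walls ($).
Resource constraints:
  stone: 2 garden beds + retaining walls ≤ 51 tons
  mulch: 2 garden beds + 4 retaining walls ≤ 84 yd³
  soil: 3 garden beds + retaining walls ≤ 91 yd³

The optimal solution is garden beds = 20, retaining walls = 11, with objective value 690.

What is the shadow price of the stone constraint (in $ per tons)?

2

Binding: stone and mulch. Non-binding: soil (20 unused).
Since soil is not tight, its dual is 0.
The binding rows give the dual system: 2·y_stone + 2·y_mulch = 18 and 1·y_stone + 4·y_mulch = 30.
This yields shadow prices y_stone = 2, y_mulch = 7.
Shadow price of stone = 2.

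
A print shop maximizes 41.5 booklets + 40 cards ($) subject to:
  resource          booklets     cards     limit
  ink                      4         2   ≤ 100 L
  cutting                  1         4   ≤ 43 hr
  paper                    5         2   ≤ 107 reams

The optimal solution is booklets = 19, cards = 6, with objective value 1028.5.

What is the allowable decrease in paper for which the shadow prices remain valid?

Binding constraints: cutting, paper. The basis is B = [[1,4],[5,2]] with det -18.
Per unit decrease in paper, x* moves by d = (-0.2222, 0.0556).
The basis stays optimal until booklets reaches 0; allowable decrease = 85.5 reams.

85.5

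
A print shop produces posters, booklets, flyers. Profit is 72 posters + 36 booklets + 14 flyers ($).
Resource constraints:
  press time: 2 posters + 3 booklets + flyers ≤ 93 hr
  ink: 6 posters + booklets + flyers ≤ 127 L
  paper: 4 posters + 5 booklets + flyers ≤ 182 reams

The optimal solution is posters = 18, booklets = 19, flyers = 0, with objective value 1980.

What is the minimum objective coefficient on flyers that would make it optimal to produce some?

At the optimum: press time uses 93 of 93 (binding); ink uses 127 of 127 (binding); paper uses 167 of 182 (slack = 15).
Slack constraints have shadow price 0 (complementary slackness).
From A_Bᵀ y = c: 2·y_press time + 6·y_ink = 72; 3·y_press time + 1·y_ink = 36.
→ y_press time = 9 and y_ink = 9.
flyers enters the basis when its profit ≥ yᵀa₃ = 9·1 + 9·1 = 18.

18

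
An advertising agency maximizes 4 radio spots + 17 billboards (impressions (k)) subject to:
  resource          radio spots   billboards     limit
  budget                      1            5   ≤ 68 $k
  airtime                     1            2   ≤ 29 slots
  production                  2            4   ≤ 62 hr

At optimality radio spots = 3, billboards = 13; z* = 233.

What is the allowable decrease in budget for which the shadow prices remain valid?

Binding constraints: budget, airtime. The basis is B = [[1,5],[1,2]] with det -3.
Per unit decrease in budget, x* moves by d = (0.6667, -0.3333).
The basis stays optimal until billboards reaches 0; allowable decrease = 39 $k.

39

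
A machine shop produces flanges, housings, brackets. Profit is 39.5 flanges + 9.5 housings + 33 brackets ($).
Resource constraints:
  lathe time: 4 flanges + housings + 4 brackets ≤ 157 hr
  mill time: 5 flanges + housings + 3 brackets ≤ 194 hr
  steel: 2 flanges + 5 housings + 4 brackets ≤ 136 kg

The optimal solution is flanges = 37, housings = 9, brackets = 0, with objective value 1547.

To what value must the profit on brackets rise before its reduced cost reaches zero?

At the optimum: lathe time uses 157 of 157 (binding); mill time uses 194 of 194 (binding); steel uses 119 of 136 (slack = 17).
Since steel is not tight, its dual is 0.
The binding rows give the dual system: 4·y_lathe time + 5·y_mill time = 39.5 and 1·y_lathe time + 1·y_mill time = 9.5.
→ y_lathe time = 8 and y_mill time = 1.5.
brackets enters the basis when its profit ≥ yᵀa₃ = 8·4 + 1.5·3 = 36.5.

36.5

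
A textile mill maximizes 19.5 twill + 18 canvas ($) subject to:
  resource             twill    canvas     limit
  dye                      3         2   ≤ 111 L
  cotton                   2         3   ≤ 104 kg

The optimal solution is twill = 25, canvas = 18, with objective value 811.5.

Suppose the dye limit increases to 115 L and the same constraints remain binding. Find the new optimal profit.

At the optimum: dye uses 111 of 111 (binding); cotton uses 104 of 104 (binding).
From A_Bᵀ y = c: 3·y_dye + 2·y_cotton = 19.5; 2·y_dye + 3·y_cotton = 18.
This yields shadow prices y_dye = 4.5, y_cotton = 3.
Δz = y_dye·Δb = 4.5 × (4) = 18, so new z* = 811.5 + 18 = 829.5.

829.5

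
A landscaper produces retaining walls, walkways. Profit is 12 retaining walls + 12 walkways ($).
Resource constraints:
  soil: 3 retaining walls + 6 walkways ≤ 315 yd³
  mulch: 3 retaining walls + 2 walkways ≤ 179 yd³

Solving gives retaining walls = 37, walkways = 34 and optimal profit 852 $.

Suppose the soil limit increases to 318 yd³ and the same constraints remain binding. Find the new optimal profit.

Check each constraint at x*: soil 315/315 (tight); mulch 179/179 (tight).
Dual feasibility on the basic columns requires 3·y_soil + 3·y_mulch = 12, 6·y_soil + 2·y_mulch = 12.
Solving: y_soil = 1, y_mulch = 3.
Δz = y_soil·Δb = 1 × (3) = 3, so new z* = 852 + 3 = 855.

855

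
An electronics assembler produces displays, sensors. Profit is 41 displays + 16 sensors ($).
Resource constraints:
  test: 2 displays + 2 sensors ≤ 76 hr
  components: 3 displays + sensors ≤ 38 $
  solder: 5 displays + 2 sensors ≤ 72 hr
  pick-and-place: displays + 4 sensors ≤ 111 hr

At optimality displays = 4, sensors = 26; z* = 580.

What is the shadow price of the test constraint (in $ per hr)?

0

Check each constraint at x*: test 60/76 (slack 16); components 38/38 (tight); solder 72/72 (tight); pick-and-place 108/111 (slack 3).
By complementary slackness, y = 0 for the non-binding constraints.
Dual feasibility on the basic columns requires 3·y_components + 5·y_solder = 41, 1·y_components + 2·y_solder = 16.
This yields shadow prices y_components = 2, y_solder = 7.
Shadow price of test = 0.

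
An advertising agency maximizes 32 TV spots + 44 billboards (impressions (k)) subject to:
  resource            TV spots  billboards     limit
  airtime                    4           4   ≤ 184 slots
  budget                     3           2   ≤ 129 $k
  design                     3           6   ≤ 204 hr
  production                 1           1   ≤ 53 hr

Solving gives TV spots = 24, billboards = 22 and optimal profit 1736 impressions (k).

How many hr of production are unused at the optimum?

7

production used = 1·24 + 1·22 = 46; slack = 53 − 46 = 7.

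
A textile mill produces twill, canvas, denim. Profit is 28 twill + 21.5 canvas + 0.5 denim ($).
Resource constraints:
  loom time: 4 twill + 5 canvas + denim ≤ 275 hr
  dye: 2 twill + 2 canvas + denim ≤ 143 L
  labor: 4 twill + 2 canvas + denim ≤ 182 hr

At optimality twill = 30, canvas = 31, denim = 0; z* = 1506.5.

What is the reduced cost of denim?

-6.5

At the optimum: loom time uses 275 of 275 (binding); dye uses 122 of 143 (slack = 21); labor uses 182 of 182 (binding).
Since dye is not tight, its dual is 0.
From A_Bᵀ y = c: 4·y_loom time + 4·y_labor = 28; 5·y_loom time + 2·y_labor = 21.5.
This yields shadow prices y_loom time = 2.5, y_labor = 4.5.
Reduced cost of denim: c₃ − yᵀa₃ = 0.5 − (2.5·1 + 4.5·1) = 0.5 − 7 = -6.5.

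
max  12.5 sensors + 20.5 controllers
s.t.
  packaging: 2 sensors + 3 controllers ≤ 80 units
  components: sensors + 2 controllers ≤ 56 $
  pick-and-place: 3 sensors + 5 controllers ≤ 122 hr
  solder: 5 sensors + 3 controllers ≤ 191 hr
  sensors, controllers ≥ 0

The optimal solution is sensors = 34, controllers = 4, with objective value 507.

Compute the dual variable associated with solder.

0

Binding: packaging and pick-and-place. Non-binding: components (14 unused), solder (9 unused).
By complementary slackness, y = 0 for the non-binding constraints.
From A_Bᵀ y = c: 2·y_packaging + 3·y_pick-and-place = 12.5; 3·y_packaging + 5·y_pick-and-place = 20.5.
Solving: y_packaging = 1, y_pick-and-place = 3.5.
Shadow price of solder = 0.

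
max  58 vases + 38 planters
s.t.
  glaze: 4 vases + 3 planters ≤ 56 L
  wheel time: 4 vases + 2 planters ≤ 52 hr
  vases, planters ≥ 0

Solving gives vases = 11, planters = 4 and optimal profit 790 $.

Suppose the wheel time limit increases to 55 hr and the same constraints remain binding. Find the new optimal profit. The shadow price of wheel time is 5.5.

Δb = 3, so new z* = 790 + (5.5)·(3) = 790 + 16.5 = 806.5.

806.5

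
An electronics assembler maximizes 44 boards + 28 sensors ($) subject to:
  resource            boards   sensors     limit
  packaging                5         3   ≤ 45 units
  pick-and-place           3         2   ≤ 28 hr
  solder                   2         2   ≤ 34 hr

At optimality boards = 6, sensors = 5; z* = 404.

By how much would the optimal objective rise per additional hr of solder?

Check each constraint at x*: packaging 45/45 (tight); pick-and-place 28/28 (tight); solder 22/34 (slack 12).
Since solder is not tight, its dual is 0.
Dual feasibility on the basic columns requires 5·y_packaging + 3·y_pick-and-place = 44, 3·y_packaging + 2·y_pick-and-place = 28.
→ y_packaging = 4 and y_pick-and-place = 8.
Shadow price of solder = 0.

0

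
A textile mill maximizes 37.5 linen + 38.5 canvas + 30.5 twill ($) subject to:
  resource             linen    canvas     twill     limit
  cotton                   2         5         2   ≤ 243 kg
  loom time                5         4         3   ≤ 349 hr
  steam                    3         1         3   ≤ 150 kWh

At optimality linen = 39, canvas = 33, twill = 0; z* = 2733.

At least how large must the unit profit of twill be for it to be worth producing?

37.5

Check each constraint at x*: cotton 243/243 (tight); loom time 327/349 (slack 22); steam 150/150 (tight).
By complementary slackness, y = 0 for the non-binding constraint.
Dual feasibility on the basic columns requires 2·y_cotton + 3·y_steam = 37.5, 5·y_cotton + 1·y_steam = 38.5.
→ y_cotton = 6 and y_steam = 8.5.
twill enters the basis when its profit ≥ yᵀa₃ = 6·2 + 8.5·3 = 37.5.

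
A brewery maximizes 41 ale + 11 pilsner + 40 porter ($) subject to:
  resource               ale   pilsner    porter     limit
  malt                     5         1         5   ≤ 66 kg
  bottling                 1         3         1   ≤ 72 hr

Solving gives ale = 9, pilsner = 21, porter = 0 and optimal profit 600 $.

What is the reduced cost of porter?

-1

Check each constraint at x*: malt 66/66 (tight); bottling 72/72 (tight).
From A_Bᵀ y = c: 5·y_malt + 1·y_bottling = 41; 1·y_malt + 3·y_bottling = 11.
This yields shadow prices y_malt = 8, y_bottling = 1.
Reduced cost of porter: c₃ − yᵀa₃ = 40 − (8·5 + 1·1) = 40 − 41 = -1.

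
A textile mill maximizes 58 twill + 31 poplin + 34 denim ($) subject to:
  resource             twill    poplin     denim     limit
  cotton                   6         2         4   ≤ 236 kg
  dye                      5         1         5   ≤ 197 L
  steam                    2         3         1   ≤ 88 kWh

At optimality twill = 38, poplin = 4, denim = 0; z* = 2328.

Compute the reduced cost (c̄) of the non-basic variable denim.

-3

Check each constraint at x*: cotton 236/236 (tight); dye 194/197 (slack 3); steam 88/88 (tight).
By complementary slackness, y = 0 for the non-binding constraint.
The binding rows give the dual system: 6·y_cotton + 2·y_steam = 58 and 2·y_cotton + 3·y_steam = 31.
→ y_cotton = 8 and y_steam = 5.
Reduced cost of denim: c₃ − yᵀa₃ = 34 − (8·4 + 5·1) = 34 − 37 = -3.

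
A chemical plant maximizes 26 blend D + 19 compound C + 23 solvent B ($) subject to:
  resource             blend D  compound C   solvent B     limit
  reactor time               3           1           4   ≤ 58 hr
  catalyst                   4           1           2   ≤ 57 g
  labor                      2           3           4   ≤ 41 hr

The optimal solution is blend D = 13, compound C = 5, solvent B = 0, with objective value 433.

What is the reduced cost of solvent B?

At the optimum: reactor time uses 44 of 58 (slack = 14); catalyst uses 57 of 57 (binding); labor uses 41 of 41 (binding).
By complementary slackness, y = 0 for the non-binding constraint.
From A_Bᵀ y = c: 4·y_catalyst + 2·y_labor = 26; 1·y_catalyst + 3·y_labor = 19.
This yields shadow prices y_catalyst = 4, y_labor = 5.
Reduced cost of solvent B: c₃ − yᵀa₃ = 23 − (4·2 + 5·4) = 23 − 28 = -5.

-5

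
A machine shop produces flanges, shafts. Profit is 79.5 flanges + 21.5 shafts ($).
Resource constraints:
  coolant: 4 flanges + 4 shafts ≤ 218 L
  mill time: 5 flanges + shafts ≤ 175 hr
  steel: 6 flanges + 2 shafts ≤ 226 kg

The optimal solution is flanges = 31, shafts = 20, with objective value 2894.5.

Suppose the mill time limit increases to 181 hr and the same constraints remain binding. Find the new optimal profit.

2939.5

At the optimum: coolant uses 204 of 218 (slack = 14); mill time uses 175 of 175 (binding); steel uses 226 of 226 (binding).
Since coolant is not tight, its dual is 0.
The binding rows give the dual system: 5·y_mill time + 6·y_steel = 79.5 and 1·y_mill time + 2·y_steel = 21.5.
This yields shadow prices y_mill time = 7.5, y_steel = 7.
Δz = y_mill time·Δb = 7.5 × (6) = 45, so new z* = 2894.5 + 45 = 2939.5.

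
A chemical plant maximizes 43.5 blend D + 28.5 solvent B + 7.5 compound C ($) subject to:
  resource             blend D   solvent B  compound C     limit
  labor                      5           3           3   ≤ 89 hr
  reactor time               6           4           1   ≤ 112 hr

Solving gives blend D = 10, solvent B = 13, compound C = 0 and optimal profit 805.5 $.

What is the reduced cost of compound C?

-3

Both labor and reactor time are binding at x*.
Dual feasibility on the basic columns requires 5·y_labor + 6·y_reactor time = 43.5, 3·y_labor + 4·y_reactor time = 28.5.
Solving: y_labor = 1.5, y_reactor time = 6.
Reduced cost of compound C: c₃ − yᵀa₃ = 7.5 − (1.5·3 + 6·1) = 7.5 − 10.5 = -3.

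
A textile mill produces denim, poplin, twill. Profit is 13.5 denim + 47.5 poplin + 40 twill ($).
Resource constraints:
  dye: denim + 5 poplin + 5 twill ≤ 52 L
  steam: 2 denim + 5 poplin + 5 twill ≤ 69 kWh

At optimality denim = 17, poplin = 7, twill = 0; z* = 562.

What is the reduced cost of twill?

Both dye and steam are binding at x*.
Dual feasibility on the basic columns requires 1·y_dye + 2·y_steam = 13.5, 5·y_dye + 5·y_steam = 47.5.
Solving: y_dye = 5.5, y_steam = 4.
Reduced cost of twill: c₃ − yᵀa₃ = 40 − (5.5·5 + 4·5) = 40 − 47.5 = -7.5.

-7.5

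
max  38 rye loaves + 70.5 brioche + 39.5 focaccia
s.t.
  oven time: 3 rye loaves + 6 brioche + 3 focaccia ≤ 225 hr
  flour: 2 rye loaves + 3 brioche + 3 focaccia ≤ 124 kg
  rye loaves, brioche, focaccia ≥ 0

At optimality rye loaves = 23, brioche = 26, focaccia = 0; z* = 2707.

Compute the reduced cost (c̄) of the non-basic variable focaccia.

-4

Check each constraint at x*: oven time 225/225 (tight); flour 124/124 (tight).
The binding rows give the dual system: 3·y_oven time + 2·y_flour = 38 and 6·y_oven time + 3·y_flour = 70.5.
→ y_oven time = 9 and y_flour = 5.5.
Reduced cost of focaccia: c₃ − yᵀa₃ = 39.5 − (9·3 + 5.5·3) = 39.5 − 43.5 = -4.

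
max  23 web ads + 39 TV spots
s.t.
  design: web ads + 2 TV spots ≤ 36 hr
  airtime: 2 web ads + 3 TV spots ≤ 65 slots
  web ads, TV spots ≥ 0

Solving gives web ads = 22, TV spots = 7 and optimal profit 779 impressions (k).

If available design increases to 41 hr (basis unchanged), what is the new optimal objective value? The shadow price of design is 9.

824

Δb = 5, so new z* = 779 + (9)·(5) = 779 + 45 = 824.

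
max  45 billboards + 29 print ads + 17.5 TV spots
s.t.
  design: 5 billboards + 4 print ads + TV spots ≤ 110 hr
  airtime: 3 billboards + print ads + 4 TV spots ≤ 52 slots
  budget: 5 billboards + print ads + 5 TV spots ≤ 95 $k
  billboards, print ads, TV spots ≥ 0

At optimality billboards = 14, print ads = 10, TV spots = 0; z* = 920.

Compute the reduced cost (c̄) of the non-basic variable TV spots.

Check each constraint at x*: design 110/110 (tight); airtime 52/52 (tight); budget 80/95 (slack 15).
Slack constraints have shadow price 0 (complementary slackness).
From A_Bᵀ y = c: 5·y_design + 3·y_airtime = 45; 4·y_design + 1·y_airtime = 29.
This yields shadow prices y_design = 6, y_airtime = 5.
Reduced cost of TV spots: c₃ − yᵀa₃ = 17.5 − (6·1 + 5·4) = 17.5 − 26 = -8.5.

-8.5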